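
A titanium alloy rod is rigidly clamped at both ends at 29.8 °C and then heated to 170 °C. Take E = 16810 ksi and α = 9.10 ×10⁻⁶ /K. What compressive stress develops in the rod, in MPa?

148 MPa

E = 16810 ksi = 115.9 GPa.
ΔT = 140.2 K. Constrained thermal stress σ = E·α·ΔT = 115.9×10³ MPa × 9.10×10⁻⁶ × 140.2 = 148 MPa (compressive).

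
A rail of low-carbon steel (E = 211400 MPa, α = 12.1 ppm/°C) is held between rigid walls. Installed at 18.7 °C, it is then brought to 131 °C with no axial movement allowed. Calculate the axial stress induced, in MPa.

287 MPa

E = 211400 MPa = 211.4 GPa.
ΔT = 112.3 K. Constrained thermal stress σ = E·α·ΔT = 211.4×10³ MPa × 12.1×10⁻⁶ × 112.3 = 287 MPa (compressive).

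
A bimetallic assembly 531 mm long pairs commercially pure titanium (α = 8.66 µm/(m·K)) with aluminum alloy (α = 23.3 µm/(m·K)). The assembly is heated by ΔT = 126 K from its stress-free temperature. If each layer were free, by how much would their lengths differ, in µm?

980 µm

Δα = |8.66 − 23.3|×10⁻⁶/K = 14.6×10⁻⁶/K.
ΔL_mismatch = Δα·L·ΔT = 14.6×10⁻⁶ × 531.0 mm × 126.0 K = 980 µm.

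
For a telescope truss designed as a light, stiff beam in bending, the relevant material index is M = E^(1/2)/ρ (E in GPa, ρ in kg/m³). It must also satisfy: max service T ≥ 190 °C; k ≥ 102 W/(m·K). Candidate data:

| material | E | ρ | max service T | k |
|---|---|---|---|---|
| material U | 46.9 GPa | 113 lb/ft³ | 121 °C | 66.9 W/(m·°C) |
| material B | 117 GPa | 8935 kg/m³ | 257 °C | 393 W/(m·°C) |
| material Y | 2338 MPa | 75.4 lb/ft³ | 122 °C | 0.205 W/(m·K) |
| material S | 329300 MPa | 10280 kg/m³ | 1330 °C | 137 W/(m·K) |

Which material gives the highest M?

Screen on constraints: max service T ≥ 190 °C; k ≥ 102 W/(m·K). Survivors: material B, material S.
Convert each candidate to consistent units, then evaluate M:
  material B: E = 117.0 GPa, ρ = 8935 kg/m³
  material S: E = 329.3 GPa, ρ = 10280 kg/m³
  material S: M = 1.77×10⁻³
  material B: M = 1.21×10⁻³
Material S ranks first.

material S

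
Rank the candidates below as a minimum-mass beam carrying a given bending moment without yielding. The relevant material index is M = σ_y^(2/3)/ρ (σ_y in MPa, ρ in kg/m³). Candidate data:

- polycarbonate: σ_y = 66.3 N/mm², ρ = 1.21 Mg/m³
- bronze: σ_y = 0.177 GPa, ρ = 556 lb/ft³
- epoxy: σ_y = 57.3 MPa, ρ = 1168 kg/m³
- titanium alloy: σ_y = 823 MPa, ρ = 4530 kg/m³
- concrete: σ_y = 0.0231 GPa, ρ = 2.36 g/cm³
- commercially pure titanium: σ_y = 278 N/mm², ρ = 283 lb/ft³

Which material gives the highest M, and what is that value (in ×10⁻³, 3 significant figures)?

Convert each candidate to consistent units, then evaluate M:
  polycarbonate: σ_y = 66.30 MPa, ρ = 1210 kg/m³
  bronze: σ_y = 177.0 MPa, ρ = 8906 kg/m³
  epoxy: σ_y = 57.30 MPa, ρ = 1168 kg/m³
  titanium alloy: σ_y = 823.0 MPa, ρ = 4530 kg/m³
  concrete: σ_y = 23.10 MPa, ρ = 2360 kg/m³
  commercially pure titanium: σ_y = 278.0 MPa, ρ = 4533 kg/m³
  titanium alloy: M = 19.4×10⁻³
  polycarbonate: M = 13.5×10⁻³
  epoxy: M = 12.7×10⁻³
  commercially pure titanium: M = 9.40×10⁻³
  bronze: M = 3.54×10⁻³
  concrete: M = 3.44×10⁻³
Titanium alloy ranks first.

titanium alloy, M = 19.4×10⁻³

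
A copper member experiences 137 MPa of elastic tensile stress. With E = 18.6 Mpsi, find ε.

1.07×10⁻³

E = 18.6 Mpsi = 128.2 GPa = 128200 MPa.
ε = σ/E = 137 / 128200 = 1.07×10⁻³.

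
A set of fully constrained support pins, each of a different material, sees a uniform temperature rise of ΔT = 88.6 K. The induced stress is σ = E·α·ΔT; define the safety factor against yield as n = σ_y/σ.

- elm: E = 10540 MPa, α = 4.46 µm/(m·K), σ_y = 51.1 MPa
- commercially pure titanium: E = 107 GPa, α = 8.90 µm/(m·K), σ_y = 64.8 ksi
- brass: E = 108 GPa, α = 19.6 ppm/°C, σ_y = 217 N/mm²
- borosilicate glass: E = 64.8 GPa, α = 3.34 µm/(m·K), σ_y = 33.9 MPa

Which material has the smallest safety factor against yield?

Per material, after unit conversion:
  elm: E = 10.54, α = 4.46, σ_y = 51.10 → σ = 4.16 MPa, n = 12.3
  commercially pure titanium: E = 107.0, α = 8.90, σ_y = 446.8 → σ = 84.4 MPa, n = 5.30
  brass: E = 108.0, α = 19.6, σ_y = 217.0 → σ = 188 MPa, n = 1.16
  borosilicate glass: E = 64.80, α = 3.34, σ_y = 33.90 → σ = 19.2 MPa, n = 1.77
Brass has the lowest safety factor, n = 1.16.

brass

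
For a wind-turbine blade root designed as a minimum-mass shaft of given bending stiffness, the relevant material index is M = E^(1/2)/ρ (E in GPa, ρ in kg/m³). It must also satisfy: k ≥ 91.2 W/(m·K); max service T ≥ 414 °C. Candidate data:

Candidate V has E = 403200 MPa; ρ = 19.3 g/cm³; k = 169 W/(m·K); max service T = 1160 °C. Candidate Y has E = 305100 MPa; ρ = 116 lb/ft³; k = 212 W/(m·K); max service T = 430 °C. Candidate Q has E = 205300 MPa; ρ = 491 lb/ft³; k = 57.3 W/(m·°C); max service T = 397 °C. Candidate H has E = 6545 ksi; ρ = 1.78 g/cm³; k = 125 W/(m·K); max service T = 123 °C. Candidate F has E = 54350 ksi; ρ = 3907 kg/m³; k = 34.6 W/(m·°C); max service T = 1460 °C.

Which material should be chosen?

candidate Y

Screen on constraints: k ≥ 91.2 W/(m·K); max service T ≥ 414 °C. Survivors: candidate V, candidate Y.
Normalizing units and computing the index:
  candidate V: E = 403.2 GPa, ρ = 19300 kg/m³
  candidate Y: E = 305.1 GPa, ρ = 1858 kg/m³
  candidate Y: M = 9.40×10⁻³
  candidate V: M = 1.04×10⁻³
The maximum is for candidate Y.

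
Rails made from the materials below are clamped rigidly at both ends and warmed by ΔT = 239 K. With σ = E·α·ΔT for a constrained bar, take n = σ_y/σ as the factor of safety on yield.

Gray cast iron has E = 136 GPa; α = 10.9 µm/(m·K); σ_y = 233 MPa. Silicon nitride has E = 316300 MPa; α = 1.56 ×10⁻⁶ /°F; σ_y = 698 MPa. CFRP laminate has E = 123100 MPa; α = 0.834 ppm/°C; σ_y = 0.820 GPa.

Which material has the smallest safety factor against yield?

With everything in SI (GPa, ×10⁻⁶/K, MPa):
  gray cast iron: E = 136.0, α = 10.9, σ_y = 233.0 → σ = 354 MPa, n = 0.658
  silicon nitride: E = 316.3, α = 2.81, σ_y = 698.0 → σ = 212 MPa, n = 3.29
  CFRP laminate: E = 123.1, α = 0.834, σ_y = 820.0 → σ = 24.5 MPa, n = 33.4
Gray cast iron has the lowest safety factor, n = 0.658.

gray cast iron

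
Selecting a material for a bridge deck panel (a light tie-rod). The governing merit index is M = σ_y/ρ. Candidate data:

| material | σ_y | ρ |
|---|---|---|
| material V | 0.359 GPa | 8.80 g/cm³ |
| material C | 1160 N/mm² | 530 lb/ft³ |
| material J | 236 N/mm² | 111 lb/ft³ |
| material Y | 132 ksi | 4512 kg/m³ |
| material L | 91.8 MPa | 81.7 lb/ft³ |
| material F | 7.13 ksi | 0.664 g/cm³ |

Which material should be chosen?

material Y

Convert each candidate to consistent units, then evaluate M:
  material V: σ_y = 359.0 MPa, ρ = 8800 kg/m³
  material C: σ_y = 1160 MPa, ρ = 8490 kg/m³
  material J: σ_y = 236.0 MPa, ρ = 1778 kg/m³
  material Y: σ_y = 910.1 MPa, ρ = 4512 kg/m³
  material L: σ_y = 91.80 MPa, ρ = 1309 kg/m³
  material F: σ_y = 49.16 MPa, ρ = 664.0 kg/m³
  material Y: M = 202 kN·m/kg
  material C: M = 137 kN·m/kg
  material J: M = 133 kN·m/kg
  material F: M = 74.0 kN·m/kg
  material L: M = 70.1 kN·m/kg
  material V: M = 40.8 kN·m/kg
The maximum is for material Y.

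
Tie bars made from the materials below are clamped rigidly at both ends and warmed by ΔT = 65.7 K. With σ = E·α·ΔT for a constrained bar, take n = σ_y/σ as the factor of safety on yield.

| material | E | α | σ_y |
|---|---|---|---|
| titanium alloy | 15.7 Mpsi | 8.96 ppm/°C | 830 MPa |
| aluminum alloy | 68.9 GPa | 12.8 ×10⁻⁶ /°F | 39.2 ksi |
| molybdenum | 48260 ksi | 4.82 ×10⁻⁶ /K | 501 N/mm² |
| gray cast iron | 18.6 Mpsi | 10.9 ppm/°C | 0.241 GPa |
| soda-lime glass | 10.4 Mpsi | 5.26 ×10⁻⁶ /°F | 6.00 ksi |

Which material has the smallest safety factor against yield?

Converting E to GPa, α to ×10⁻⁶/K, σ_y to MPa, then σ and n for each:
  titanium alloy: E = 108.2, α = 8.96, σ_y = 830.0 → σ = 63.7 MPa, n = 13.0
  aluminum alloy: E = 68.90, α = 23.0, σ_y = 270.3 → σ = 104 MPa, n = 2.59
  molybdenum: E = 332.7, α = 4.82, σ_y = 501.0 → σ = 105 MPa, n = 4.75
  gray cast iron: E = 128.2, α = 10.9, σ_y = 241.0 → σ = 91.8 MPa, n = 2.62
  soda-lime glass: E = 71.71, α = 9.47, σ_y = 41.37 → σ = 44.6 MPa, n = 0.927
Smallest n: soda-lime glass with n = 0.927.

soda-lime glass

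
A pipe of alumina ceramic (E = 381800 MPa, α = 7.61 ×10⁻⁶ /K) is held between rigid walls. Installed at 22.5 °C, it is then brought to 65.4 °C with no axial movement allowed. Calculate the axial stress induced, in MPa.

E = 381800 MPa = 381.8 GPa.
ΔT = 42.90 K. Constrained thermal stress σ = E·α·ΔT = 381.8×10³ MPa × 7.61×10⁻⁶ × 42.90 = 125 MPa (compressive).

125 MPa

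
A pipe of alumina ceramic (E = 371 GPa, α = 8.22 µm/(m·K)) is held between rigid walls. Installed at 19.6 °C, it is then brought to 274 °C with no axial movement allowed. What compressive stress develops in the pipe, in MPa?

776 MPa

ΔT = 254.4 K. Constrained thermal stress σ = E·α·ΔT = 371.0×10³ MPa × 8.22×10⁻⁶ × 254.4 = 776 MPa (compressive).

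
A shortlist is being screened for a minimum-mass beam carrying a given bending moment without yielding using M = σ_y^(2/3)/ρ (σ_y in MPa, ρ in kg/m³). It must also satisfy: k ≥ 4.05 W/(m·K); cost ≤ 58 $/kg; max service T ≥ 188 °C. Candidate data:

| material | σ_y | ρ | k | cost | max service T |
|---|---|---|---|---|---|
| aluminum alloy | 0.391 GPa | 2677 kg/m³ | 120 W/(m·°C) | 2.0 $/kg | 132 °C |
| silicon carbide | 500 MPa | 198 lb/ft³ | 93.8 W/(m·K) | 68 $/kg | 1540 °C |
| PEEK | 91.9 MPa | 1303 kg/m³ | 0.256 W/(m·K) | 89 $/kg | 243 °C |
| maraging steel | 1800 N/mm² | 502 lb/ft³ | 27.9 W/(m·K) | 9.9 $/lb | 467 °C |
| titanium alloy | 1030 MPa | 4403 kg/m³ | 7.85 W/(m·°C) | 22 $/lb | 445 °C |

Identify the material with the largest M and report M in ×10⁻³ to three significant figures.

Screen on constraints: k ≥ 4.05 W/(m·K); cost ≤ 58 $/kg; max service T ≥ 188 °C. Survivors: maraging steel, titanium alloy.
Convert each candidate to consistent units, then evaluate M:
  maraging steel: σ_y = 1800 MPa, ρ = 8041 kg/m³
  titanium alloy: σ_y = 1030 MPa, ρ = 4403 kg/m³
  titanium alloy: M = 23.2×10⁻³
  maraging steel: M = 18.4×10⁻³
Titanium alloy ranks first.

titanium alloy, M = 23.2×10⁻³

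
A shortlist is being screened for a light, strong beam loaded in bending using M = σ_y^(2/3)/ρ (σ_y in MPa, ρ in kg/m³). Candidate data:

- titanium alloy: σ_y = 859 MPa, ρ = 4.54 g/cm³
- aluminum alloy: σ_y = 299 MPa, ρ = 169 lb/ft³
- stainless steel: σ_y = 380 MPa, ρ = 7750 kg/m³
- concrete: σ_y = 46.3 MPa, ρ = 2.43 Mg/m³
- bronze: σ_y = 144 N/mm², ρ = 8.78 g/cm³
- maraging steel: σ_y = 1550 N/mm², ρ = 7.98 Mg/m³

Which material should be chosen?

titanium alloy

Putting every candidate on a common basis:
  titanium alloy: σ_y = 859.0 MPa, ρ = 4540 kg/m³
  aluminum alloy: σ_y = 299.0 MPa, ρ = 2707 kg/m³
  stainless steel: σ_y = 380.0 MPa, ρ = 7750 kg/m³
  concrete: σ_y = 46.30 MPa, ρ = 2430 kg/m³
  bronze: σ_y = 144.0 MPa, ρ = 8780 kg/m³
  maraging steel: σ_y = 1550 MPa, ρ = 7980 kg/m³
  titanium alloy: M = 19.9×10⁻³
  maraging steel: M = 16.8×10⁻³
  aluminum alloy: M = 16.5×10⁻³
  stainless steel: M = 6.77×10⁻³
  concrete: M = 5.31×10⁻³
  bronze: M = 3.13×10⁻³
Highest index: titanium alloy.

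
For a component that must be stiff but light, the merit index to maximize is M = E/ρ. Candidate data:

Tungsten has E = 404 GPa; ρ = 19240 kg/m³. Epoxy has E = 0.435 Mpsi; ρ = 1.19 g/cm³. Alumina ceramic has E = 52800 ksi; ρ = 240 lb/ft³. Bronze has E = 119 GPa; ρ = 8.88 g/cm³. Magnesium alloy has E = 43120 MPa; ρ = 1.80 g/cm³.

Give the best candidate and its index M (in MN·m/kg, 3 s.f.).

alumina ceramic, M = 94.7 MN·m/kg

Normalizing units and computing the index:
  tungsten: E = 404.0 GPa, ρ = 19240 kg/m³
  epoxy: E = 2.999 GPa, ρ = 1190 kg/m³
  alumina ceramic: E = 364.0 GPa, ρ = 3844 kg/m³
  bronze: E = 119.0 GPa, ρ = 8880 kg/m³
  magnesium alloy: E = 43.12 GPa, ρ = 1800 kg/m³
  alumina ceramic: M = 94.7 MN·m/kg
  magnesium alloy: M = 24.0 MN·m/kg
  tungsten: M = 21.0 MN·m/kg
  bronze: M = 13.4 MN·m/kg
  epoxy: M = 2.52 MN·m/kg
Highest index: alumina ceramic.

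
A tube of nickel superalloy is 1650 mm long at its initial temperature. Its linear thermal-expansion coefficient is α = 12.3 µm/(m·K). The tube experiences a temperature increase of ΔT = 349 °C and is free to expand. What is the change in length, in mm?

7.08 mm

ΔL = α·L₀·ΔT = 12.3×10⁻⁶ × 1650 mm × 349.0 K = 7.08 mm.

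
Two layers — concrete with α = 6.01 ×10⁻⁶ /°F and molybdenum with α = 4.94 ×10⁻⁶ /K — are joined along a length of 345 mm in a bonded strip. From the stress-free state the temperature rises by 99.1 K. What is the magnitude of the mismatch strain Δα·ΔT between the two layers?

5.83×10⁻⁴

concrete: α = 6.01×10⁻⁶/°F × 9/5 = 10.8×10⁻⁶/K.
Δα = |10.8 − 4.94|×10⁻⁶/K = 5.88×10⁻⁶/K.
Mismatch strain = Δα·ΔT = 5.88×10⁻⁶ × 99.1 = 5.83×10⁻⁴.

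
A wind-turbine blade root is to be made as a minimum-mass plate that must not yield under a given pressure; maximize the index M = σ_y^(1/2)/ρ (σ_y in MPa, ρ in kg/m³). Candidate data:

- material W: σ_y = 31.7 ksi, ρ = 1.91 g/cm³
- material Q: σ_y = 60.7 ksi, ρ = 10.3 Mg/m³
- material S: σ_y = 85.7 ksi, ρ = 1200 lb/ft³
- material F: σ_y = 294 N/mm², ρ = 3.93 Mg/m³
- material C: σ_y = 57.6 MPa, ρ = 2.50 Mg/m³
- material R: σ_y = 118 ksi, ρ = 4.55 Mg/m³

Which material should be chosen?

material W

Convert each candidate to consistent units, then evaluate M:
  material W: σ_y = 218.6 MPa, ρ = 1910 kg/m³
  material Q: σ_y = 418.5 MPa, ρ = 10300 kg/m³
  material S: σ_y = 590.9 MPa, ρ = 19220 kg/m³
  material F: σ_y = 294.0 MPa, ρ = 3930 kg/m³
  material C: σ_y = 57.60 MPa, ρ = 2500 kg/m³
  material R: σ_y = 813.6 MPa, ρ = 4550 kg/m³
  material W: M = 7.74×10⁻³
  material R: M = 6.27×10⁻³
  material F: M = 4.36×10⁻³
  material C: M = 3.04×10⁻³
  material Q: M = 1.99×10⁻³
  material S: M = 1.26×10⁻³
Material W has the largest M.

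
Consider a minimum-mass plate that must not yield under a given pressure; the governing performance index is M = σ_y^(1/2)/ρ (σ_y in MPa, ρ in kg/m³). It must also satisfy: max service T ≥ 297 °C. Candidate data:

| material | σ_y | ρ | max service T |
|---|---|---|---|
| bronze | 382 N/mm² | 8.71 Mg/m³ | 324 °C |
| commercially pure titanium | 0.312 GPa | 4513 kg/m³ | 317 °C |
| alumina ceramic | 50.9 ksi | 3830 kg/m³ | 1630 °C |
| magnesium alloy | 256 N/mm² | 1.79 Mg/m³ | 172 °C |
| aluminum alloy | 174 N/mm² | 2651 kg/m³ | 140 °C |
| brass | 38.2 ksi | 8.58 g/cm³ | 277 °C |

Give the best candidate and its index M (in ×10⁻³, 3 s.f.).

Screen on constraints: max service T ≥ 297 °C. Survivors: bronze, commercially pure titanium, alumina ceramic.
In SI units:
  bronze: σ_y = 382.0 MPa, ρ = 8710 kg/m³
  commercially pure titanium: σ_y = 312.0 MPa, ρ = 4513 kg/m³
  alumina ceramic: σ_y = 350.9 MPa, ρ = 3830 kg/m³
  alumina ceramic: M = 4.89×10⁻³
  commercially pure titanium: M = 3.91×10⁻³
  bronze: M = 2.24×10⁻³
Alumina ceramic has the largest M.

alumina ceramic, M = 4.89×10⁻³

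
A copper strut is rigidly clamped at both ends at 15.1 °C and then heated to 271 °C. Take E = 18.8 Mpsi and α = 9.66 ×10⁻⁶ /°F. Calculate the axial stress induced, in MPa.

E = 18.8 Mpsi = 129.6 GPa.
α = 9.66×10⁻⁶/°F × 9/5 = 17.4×10⁻⁶/K.
ΔT = 255.9 K. Constrained thermal stress σ = E·α·ΔT = 129.6×10³ MPa × 17.4×10⁻⁶ × 255.9 = 577 MPa (compressive).

577 MPa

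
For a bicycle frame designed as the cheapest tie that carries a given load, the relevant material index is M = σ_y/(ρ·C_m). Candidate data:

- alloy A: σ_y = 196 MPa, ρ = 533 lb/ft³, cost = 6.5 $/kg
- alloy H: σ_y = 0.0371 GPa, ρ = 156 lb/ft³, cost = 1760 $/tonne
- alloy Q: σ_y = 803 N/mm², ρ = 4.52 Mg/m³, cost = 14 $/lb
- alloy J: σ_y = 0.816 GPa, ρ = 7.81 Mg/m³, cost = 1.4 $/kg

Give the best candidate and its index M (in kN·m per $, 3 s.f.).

alloy J, M = 74.6 kN·m per $

Convert each candidate to consistent units, then evaluate M:
  alloy A: σ_y = 196.0 MPa, ρ = 8538 kg/m³, cost = 6.500 $/kg
  alloy H: σ_y = 37.10 MPa, ρ = 2499 kg/m³, cost = 1.760 $/kg
  alloy Q: σ_y = 803.0 MPa, ρ = 4520 kg/m³, cost = 30.86 $/kg
  alloy J: σ_y = 816.0 MPa, ρ = 7810 kg/m³, cost = 1.400 $/kg
  alloy J: M = 74.6 kN·m per $
  alloy H: M = 8.44 kN·m per $
  alloy Q: M = 5.76 kN·m per $
  alloy A: M = 3.53 kN·m per $
Alloy J has the largest M.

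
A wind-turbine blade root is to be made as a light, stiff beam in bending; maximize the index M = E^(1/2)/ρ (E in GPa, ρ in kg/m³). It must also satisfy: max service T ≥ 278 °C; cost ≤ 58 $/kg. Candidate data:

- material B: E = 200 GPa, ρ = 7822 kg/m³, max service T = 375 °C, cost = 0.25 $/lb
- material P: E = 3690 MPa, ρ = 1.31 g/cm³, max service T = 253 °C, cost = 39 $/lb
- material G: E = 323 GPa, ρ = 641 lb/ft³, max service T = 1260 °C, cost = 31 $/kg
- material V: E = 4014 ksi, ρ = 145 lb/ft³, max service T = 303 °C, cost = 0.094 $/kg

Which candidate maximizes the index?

material V

Screen on constraints: max service T ≥ 278 °C; cost ≤ 58 $/kg. Survivors: material B, material G, material V.
Normalizing units and computing the index:
  material B: E = 200.0 GPa, ρ = 7822 kg/m³
  material G: E = 323.0 GPa, ρ = 10270 kg/m³
  material V: E = 27.68 GPa, ρ = 2323 kg/m³
  material V: M = 2.26×10⁻³
  material B: M = 1.81×10⁻³
  material G: M = 1.75×10⁻³
Highest index: material V.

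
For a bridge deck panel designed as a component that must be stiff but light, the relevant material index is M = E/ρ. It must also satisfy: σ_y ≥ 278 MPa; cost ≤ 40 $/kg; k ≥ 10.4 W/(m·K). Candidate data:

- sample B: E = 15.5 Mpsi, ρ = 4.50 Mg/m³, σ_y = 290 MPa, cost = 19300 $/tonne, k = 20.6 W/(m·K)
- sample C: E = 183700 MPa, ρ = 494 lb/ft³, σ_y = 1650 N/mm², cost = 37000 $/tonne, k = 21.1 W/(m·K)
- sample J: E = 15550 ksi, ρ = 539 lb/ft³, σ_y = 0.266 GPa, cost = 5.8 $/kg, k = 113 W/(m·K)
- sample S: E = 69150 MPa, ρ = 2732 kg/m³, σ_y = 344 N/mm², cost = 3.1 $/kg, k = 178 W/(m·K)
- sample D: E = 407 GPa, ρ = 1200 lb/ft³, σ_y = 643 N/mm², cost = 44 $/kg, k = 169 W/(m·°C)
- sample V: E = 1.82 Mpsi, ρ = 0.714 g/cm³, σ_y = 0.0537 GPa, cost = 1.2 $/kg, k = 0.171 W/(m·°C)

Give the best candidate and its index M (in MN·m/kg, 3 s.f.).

sample S, M = 25.3 MN·m/kg

Screen on constraints: σ_y ≥ 278 MPa; cost ≤ 40 $/kg; k ≥ 10.4 W/(m·K). Survivors: sample B, sample C, sample S.
In SI units:
  sample B: E = 106.9 GPa, ρ = 4500 kg/m³
  sample C: E = 183.7 GPa, ρ = 7913 kg/m³
  sample S: E = 69.15 GPa, ρ = 2732 kg/m³
  sample S: M = 25.3 MN·m/kg
  sample B: M = 23.7 MN·m/kg
  sample C: M = 23.2 MN·m/kg
Highest index: sample S.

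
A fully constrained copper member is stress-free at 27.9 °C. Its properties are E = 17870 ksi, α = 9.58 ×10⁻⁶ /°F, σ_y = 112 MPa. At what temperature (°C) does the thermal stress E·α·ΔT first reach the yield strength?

80.6 °C

E = 17870 ksi = 123.2 GPa.
α = 9.58×10⁻⁶/°F × 9/5 = 17.2×10⁻⁶/K.
E·α·ΔT = 112.0 MPa ⇒ ΔT = 112.0 / (123.2×10³ × 17.2×10⁻⁶) = 52.72 K.
T = 27.9 + 52.72 = 80.62 °C.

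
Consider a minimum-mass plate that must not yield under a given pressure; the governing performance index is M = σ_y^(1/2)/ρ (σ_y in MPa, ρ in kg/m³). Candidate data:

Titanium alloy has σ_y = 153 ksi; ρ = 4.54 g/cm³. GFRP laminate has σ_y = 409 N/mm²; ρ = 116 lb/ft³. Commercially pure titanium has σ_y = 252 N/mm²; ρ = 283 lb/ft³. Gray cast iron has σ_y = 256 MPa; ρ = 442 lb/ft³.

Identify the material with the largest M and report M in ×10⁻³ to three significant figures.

GFRP laminate, M = 10.9×10⁻³

Convert each candidate to consistent units, then evaluate M:
  titanium alloy: σ_y = 1055 MPa, ρ = 4540 kg/m³
  GFRP laminate: σ_y = 409.0 MPa, ρ = 1858 kg/m³
  commercially pure titanium: σ_y = 252.0 MPa, ρ = 4533 kg/m³
  gray cast iron: σ_y = 256.0 MPa, ρ = 7080 kg/m³
  GFRP laminate: M = 10.9×10⁻³
  titanium alloy: M = 7.15×10⁻³
  commercially pure titanium: M = 3.50×10⁻³
  gray cast iron: M = 2.26×10⁻³
Highest index: GFRP laminate.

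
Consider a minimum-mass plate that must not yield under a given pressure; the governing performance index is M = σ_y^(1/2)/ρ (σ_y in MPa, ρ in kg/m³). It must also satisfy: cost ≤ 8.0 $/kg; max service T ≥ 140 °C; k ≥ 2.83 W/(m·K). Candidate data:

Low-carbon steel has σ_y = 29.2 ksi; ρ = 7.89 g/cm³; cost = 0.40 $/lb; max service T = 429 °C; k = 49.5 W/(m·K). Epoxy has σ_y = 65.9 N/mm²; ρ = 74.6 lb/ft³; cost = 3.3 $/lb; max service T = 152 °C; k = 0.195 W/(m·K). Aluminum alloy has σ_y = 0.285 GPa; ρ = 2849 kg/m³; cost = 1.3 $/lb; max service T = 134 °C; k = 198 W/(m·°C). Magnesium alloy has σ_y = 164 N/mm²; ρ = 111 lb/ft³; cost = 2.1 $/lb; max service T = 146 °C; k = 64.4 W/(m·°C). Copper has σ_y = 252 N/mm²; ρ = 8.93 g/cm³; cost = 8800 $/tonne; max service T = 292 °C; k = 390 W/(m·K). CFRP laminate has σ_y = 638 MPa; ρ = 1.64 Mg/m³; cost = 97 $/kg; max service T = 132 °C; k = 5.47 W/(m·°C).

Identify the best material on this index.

Screen on constraints: cost ≤ 8.0 $/kg; max service T ≥ 140 °C; k ≥ 2.83 W/(m·K). Survivors: low-carbon steel, magnesium alloy.
Convert each candidate to consistent units, then evaluate M:
  low-carbon steel: σ_y = 201.3 MPa, ρ = 7890 kg/m³
  magnesium alloy: σ_y = 164.0 MPa, ρ = 1778 kg/m³
  magnesium alloy: M = 7.20×10⁻³
  low-carbon steel: M = 1.80×10⁻³
Highest index: magnesium alloy.

magnesium alloy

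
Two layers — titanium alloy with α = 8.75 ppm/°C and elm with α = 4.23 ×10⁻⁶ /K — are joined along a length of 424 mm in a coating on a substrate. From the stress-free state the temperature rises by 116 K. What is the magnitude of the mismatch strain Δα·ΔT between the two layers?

Δα = |8.75 − 4.23|×10⁻⁶/K = 4.52×10⁻⁶/K.
Mismatch strain = Δα·ΔT = 4.52×10⁻⁶ × 116.0 = 5.24×10⁻⁴.

5.24×10⁻⁴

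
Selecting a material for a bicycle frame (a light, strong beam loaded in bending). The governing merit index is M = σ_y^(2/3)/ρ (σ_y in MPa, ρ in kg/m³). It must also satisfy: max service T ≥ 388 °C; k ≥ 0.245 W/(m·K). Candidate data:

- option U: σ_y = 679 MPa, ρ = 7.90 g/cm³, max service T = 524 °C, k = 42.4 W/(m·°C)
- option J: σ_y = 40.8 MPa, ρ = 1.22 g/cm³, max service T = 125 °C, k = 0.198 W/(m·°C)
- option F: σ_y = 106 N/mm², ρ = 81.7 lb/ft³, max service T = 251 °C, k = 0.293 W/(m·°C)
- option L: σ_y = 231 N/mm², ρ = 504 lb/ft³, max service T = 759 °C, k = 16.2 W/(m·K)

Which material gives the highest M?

Screen on constraints: max service T ≥ 388 °C; k ≥ 0.245 W/(m·K). Survivors: option U, option L.
Putting every candidate on a common basis:
  option U: σ_y = 679.0 MPa, ρ = 7900 kg/m³
  option L: σ_y = 231.0 MPa, ρ = 8073 kg/m³
  option U: M = 9.78×10⁻³
  option L: M = 4.66×10⁻³
Highest index: option U.

option U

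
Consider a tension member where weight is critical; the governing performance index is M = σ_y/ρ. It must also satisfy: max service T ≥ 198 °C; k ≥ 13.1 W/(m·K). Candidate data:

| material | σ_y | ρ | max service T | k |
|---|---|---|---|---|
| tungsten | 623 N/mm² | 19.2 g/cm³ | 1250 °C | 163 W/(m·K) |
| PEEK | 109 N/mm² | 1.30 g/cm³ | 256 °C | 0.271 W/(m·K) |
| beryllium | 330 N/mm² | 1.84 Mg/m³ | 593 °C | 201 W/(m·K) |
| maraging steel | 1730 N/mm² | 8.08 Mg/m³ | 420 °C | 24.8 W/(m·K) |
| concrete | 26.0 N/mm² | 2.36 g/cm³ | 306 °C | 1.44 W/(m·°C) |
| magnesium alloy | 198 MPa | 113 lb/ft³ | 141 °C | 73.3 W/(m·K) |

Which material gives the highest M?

Screen on constraints: max service T ≥ 198 °C; k ≥ 13.1 W/(m·K). Survivors: tungsten, beryllium, maraging steel.
In SI units:
  tungsten: σ_y = 623.0 MPa, ρ = 19200 kg/m³
  beryllium: σ_y = 330.0 MPa, ρ = 1840 kg/m³
  maraging steel: σ_y = 1730 MPa, ρ = 8080 kg/m³
  maraging steel: M = 214 kN·m/kg
  beryllium: M = 179 kN·m/kg
  tungsten: M = 32.4 kN·m/kg
Highest index: maraging steel.

maraging steel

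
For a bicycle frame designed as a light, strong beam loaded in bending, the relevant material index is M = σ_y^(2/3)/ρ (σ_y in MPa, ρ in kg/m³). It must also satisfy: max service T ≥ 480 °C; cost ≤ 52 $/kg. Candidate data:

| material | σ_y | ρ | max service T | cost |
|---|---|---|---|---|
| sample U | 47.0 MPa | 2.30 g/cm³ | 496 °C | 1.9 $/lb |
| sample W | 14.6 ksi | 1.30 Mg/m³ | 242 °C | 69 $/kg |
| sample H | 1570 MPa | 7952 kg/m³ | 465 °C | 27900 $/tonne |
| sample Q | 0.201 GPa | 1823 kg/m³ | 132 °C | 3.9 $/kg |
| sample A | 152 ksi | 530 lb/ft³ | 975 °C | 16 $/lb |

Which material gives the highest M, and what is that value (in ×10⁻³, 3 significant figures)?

Screen on constraints: max service T ≥ 480 °C; cost ≤ 52 $/kg. Survivors: sample U, sample A.
Putting every candidate on a common basis:
  sample U: σ_y = 47.00 MPa, ρ = 2300 kg/m³
  sample A: σ_y = 1048 MPa, ρ = 8490 kg/m³
  sample A: M = 12.2×10⁻³
  sample U: M = 5.66×10⁻³
Highest index: sample A.

sample A, M = 12.2×10⁻³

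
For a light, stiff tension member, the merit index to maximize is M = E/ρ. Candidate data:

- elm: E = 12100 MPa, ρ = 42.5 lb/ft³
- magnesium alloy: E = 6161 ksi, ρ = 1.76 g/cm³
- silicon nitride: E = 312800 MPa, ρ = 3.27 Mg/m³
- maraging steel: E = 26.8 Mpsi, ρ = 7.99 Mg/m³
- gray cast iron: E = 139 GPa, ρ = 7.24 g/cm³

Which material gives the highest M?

silicon nitride

In SI units:
  elm: E = 12.10 GPa, ρ = 680.8 kg/m³
  magnesium alloy: E = 42.48 GPa, ρ = 1760 kg/m³
  silicon nitride: E = 312.8 GPa, ρ = 3270 kg/m³
  maraging steel: E = 184.8 GPa, ρ = 7990 kg/m³
  gray cast iron: E = 139.0 GPa, ρ = 7240 kg/m³
  silicon nitride: M = 95.7 MN·m/kg
  magnesium alloy: M = 24.1 MN·m/kg
  maraging steel: M = 23.1 MN·m/kg
  gray cast iron: M = 19.2 MN·m/kg
  elm: M = 17.8 MN·m/kg
Silicon nitride ranks first.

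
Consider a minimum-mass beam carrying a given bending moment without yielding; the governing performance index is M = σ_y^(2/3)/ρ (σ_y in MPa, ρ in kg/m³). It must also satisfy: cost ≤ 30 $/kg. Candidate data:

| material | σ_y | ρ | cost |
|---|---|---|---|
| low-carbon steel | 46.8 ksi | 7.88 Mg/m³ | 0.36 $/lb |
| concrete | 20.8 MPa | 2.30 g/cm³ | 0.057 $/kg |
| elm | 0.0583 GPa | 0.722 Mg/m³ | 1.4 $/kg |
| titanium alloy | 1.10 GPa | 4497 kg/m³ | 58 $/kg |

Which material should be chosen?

elm

Screen on constraints: cost ≤ 30 $/kg. Survivors: low-carbon steel, concrete, elm.
Convert each candidate to consistent units, then evaluate M:
  low-carbon steel: σ_y = 322.7 MPa, ρ = 7880 kg/m³
  concrete: σ_y = 20.80 MPa, ρ = 2300 kg/m³
  elm: σ_y = 58.30 MPa, ρ = 722.0 kg/m³
  elm: M = 20.8×10⁻³
  low-carbon steel: M = 5.97×10⁻³
  concrete: M = 3.29×10⁻³
Elm ranks first.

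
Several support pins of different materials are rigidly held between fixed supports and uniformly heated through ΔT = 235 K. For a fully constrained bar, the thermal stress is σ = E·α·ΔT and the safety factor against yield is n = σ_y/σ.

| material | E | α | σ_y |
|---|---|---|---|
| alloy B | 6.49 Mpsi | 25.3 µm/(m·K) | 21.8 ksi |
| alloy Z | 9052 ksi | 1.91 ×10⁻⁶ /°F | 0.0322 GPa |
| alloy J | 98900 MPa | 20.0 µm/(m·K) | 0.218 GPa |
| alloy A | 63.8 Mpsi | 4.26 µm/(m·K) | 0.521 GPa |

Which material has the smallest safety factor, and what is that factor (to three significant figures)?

alloy J, n = 0.469

With everything in SI (GPa, ×10⁻⁶/K, MPa):
  alloy B: E = 44.75, α = 25.3, σ_y = 150.3 → σ = 266 MPa, n = 0.565
  alloy Z: E = 62.41, α = 3.44, σ_y = 32.20 → σ = 50.4 MPa, n = 0.639
  alloy J: E = 98.90, α = 20.0, σ_y = 218.0 → σ = 465 MPa, n = 0.469
  alloy A: E = 439.9, α = 4.26, σ_y = 521.0 → σ = 440 MPa, n = 1.18
Alloy J has the lowest safety factor, n = 0.469.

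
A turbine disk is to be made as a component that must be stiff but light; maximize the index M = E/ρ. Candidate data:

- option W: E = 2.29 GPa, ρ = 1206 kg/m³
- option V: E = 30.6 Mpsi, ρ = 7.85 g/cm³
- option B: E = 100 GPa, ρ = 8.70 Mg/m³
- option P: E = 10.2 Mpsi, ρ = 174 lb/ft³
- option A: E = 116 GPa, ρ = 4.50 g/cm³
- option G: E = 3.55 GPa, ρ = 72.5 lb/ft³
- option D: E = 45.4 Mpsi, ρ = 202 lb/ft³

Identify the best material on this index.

Convert each candidate to consistent units, then evaluate M:
  option W: E = 2.290 GPa, ρ = 1206 kg/m³
  option V: E = 211.0 GPa, ρ = 7850 kg/m³
  option B: E = 100.0 GPa, ρ = 8700 kg/m³
  option P: E = 70.33 GPa, ρ = 2787 kg/m³
  option A: E = 116.0 GPa, ρ = 4500 kg/m³
  option G: E = 3.550 GPa, ρ = 1161 kg/m³
  option D: E = 313.0 GPa, ρ = 3236 kg/m³
  option D: M = 96.7 MN·m/kg
  option V: M = 26.9 MN·m/kg
  option A: M = 25.8 MN·m/kg
  option P: M = 25.2 MN·m/kg
  option B: M = 11.5 MN·m/kg
  option G: M = 3.06 MN·m/kg
  option W: M = 1.90 MN·m/kg
Highest index: option D.

option D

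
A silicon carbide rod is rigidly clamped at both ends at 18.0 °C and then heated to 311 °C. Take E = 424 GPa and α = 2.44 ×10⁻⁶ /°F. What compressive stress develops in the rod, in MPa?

546 MPa

α = 2.44×10⁻⁶/°F × 9/5 = 4.39×10⁻⁶/K.
ΔT = 293.0 K. Constrained thermal stress σ = E·α·ΔT = 424.0×10³ MPa × 4.39×10⁻⁶ × 293.0 = 546 MPa (compressive).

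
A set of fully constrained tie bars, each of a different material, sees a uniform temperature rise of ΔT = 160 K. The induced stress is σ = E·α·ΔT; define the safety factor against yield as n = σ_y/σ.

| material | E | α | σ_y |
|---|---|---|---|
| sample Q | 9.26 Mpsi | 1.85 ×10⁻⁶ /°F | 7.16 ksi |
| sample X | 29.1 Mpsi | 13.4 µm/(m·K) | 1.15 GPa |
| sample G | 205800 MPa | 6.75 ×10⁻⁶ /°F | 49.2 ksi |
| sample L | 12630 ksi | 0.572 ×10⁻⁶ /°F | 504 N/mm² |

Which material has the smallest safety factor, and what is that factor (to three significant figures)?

sample G, n = 0.848

In consistent units (E in GPa, α in ×10⁻⁶/K, σ_y in MPa):
  sample Q: E = 63.85, α = 3.33, σ_y = 49.37 → σ = 34.0 MPa, n = 1.45
  sample X: E = 200.6, α = 13.4, σ_y = 1150 → σ = 430 MPa, n = 2.67
  sample G: E = 205.8, α = 12.1, σ_y = 339.2 → σ = 400 MPa, n = 0.848
  sample L: E = 87.08, α = 1.03, σ_y = 504.0 → σ = 14.3 MPa, n = 35.1
Sample G has the lowest safety factor, n = 0.848.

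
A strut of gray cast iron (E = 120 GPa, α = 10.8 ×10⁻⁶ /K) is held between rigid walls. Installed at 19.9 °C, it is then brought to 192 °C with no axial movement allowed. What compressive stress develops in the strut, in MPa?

ΔT = 172.1 K. Constrained thermal stress σ = E·α·ΔT = 120.0×10³ MPa × 10.8×10⁻⁶ × 172.1 = 223 MPa (compressive).

223 MPa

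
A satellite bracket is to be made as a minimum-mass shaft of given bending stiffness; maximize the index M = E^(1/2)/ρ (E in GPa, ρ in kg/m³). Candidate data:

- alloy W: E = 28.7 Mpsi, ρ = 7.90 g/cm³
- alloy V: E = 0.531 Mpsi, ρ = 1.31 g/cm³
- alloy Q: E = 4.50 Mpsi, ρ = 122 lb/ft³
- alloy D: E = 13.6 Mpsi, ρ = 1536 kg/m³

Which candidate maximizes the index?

Putting every candidate on a common basis:
  alloy W: E = 197.9 GPa, ρ = 7900 kg/m³
  alloy V: E = 3.661 GPa, ρ = 1310 kg/m³
  alloy Q: E = 31.03 GPa, ρ = 1954 kg/m³
  alloy D: E = 93.77 GPa, ρ = 1536 kg/m³
  alloy D: M = 6.30×10⁻³
  alloy Q: M = 2.85×10⁻³
  alloy W: M = 1.78×10⁻³
  alloy V: M = 1.46×10⁻³
Highest index: alloy D.

alloy D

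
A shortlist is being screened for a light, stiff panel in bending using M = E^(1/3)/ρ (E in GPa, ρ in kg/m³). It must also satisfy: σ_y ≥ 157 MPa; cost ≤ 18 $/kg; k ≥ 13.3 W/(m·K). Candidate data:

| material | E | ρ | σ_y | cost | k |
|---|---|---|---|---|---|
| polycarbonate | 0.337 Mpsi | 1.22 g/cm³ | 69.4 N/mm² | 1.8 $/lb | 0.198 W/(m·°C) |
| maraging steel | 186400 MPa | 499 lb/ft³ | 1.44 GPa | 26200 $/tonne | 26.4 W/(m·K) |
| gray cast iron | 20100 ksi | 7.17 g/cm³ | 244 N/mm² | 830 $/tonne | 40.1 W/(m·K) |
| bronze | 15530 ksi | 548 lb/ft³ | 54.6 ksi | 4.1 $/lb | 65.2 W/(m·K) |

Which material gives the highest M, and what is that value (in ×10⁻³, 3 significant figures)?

Screen on constraints: σ_y ≥ 157 MPa; cost ≤ 18 $/kg; k ≥ 13.3 W/(m·K). Survivors: gray cast iron, bronze.
Putting every candidate on a common basis:
  gray cast iron: E = 138.6 GPa, ρ = 7170 kg/m³
  bronze: E = 107.1 GPa, ρ = 8778 kg/m³
  gray cast iron: M = 0.722×10⁻³
  bronze: M = 0.541×10⁻³
Highest index: gray cast iron.

gray cast iron, M = 0.722×10⁻³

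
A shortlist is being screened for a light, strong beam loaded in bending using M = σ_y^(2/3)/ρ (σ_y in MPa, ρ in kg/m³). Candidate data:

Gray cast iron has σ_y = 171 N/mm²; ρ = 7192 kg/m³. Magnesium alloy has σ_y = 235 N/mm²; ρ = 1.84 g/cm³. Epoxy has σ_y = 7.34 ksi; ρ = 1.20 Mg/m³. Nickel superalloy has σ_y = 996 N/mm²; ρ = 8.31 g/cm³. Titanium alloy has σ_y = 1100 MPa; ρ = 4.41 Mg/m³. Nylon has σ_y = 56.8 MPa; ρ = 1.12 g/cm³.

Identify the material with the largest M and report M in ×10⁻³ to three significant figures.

After converting to SI:
  gray cast iron: σ_y = 171.0 MPa, ρ = 7192 kg/m³
  magnesium alloy: σ_y = 235.0 MPa, ρ = 1840 kg/m³
  epoxy: σ_y = 50.61 MPa, ρ = 1200 kg/m³
  nickel superalloy: σ_y = 996.0 MPa, ρ = 8310 kg/m³
  titanium alloy: σ_y = 1100 MPa, ρ = 4410 kg/m³
  nylon: σ_y = 56.80 MPa, ρ = 1120 kg/m³
  titanium alloy: M = 24.2×10⁻³
  magnesium alloy: M = 20.7×10⁻³
  nylon: M = 13.2×10⁻³
  nickel superalloy: M = 12.0×10⁻³
  epoxy: M = 11.4×10⁻³
  gray cast iron: M = 4.28×10⁻³
Titanium alloy has the largest M.

titanium alloy, M = 24.2×10⁻³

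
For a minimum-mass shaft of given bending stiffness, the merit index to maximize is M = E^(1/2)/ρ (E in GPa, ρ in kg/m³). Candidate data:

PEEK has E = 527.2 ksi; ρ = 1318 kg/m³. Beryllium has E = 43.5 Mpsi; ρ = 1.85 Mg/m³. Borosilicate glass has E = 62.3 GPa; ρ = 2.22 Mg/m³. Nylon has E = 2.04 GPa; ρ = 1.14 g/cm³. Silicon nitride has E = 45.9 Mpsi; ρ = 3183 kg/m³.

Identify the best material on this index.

Putting every candidate on a common basis:
  PEEK: E = 3.635 GPa, ρ = 1318 kg/m³
  beryllium: E = 299.9 GPa, ρ = 1850 kg/m³
  borosilicate glass: E = 62.30 GPa, ρ = 2220 kg/m³
  nylon: E = 2.040 GPa, ρ = 1140 kg/m³
  silicon nitride: E = 316.5 GPa, ρ = 3183 kg/m³
  beryllium: M = 9.36×10⁻³
  silicon nitride: M = 5.59×10⁻³
  borosilicate glass: M = 3.56×10⁻³
  PEEK: M = 1.45×10⁻³
  nylon: M = 1.25×10⁻³
Beryllium has the largest M.

beryllium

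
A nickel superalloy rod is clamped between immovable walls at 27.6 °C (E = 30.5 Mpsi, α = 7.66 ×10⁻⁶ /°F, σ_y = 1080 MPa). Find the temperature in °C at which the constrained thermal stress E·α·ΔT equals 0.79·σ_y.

322 °C

E = 30.5 Mpsi = 210.3 GPa.
α = 7.66×10⁻⁶/°F × 9/5 = 13.8×10⁻⁶/K.
E·α·ΔT = 853.2 MPa ⇒ ΔT = 853.2 / (210.3×10³ × 13.8×10⁻⁶) = 294.3 K.
T = 27.6 + 294.3 = 321.9 °C.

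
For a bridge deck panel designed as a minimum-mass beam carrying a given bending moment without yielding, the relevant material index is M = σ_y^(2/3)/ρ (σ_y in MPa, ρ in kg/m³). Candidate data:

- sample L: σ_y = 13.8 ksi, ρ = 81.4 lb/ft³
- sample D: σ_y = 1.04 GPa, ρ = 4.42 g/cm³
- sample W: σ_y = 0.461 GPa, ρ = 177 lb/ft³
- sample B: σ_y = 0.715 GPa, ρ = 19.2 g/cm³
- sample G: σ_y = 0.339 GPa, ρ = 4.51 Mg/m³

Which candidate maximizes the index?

Normalizing units and computing the index:
  sample L: σ_y = 95.15 MPa, ρ = 1304 kg/m³
  sample D: σ_y = 1040 MPa, ρ = 4420 kg/m³
  sample W: σ_y = 461.0 MPa, ρ = 2835 kg/m³
  sample B: σ_y = 715.0 MPa, ρ = 19200 kg/m³
  sample G: σ_y = 339.0 MPa, ρ = 4510 kg/m³
  sample D: M = 23.2×10⁻³
  sample W: M = 21.0×10⁻³
  sample L: M = 16.0×10⁻³
  sample G: M = 10.8×10⁻³
  sample B: M = 4.16×10⁻³
Sample D ranks first.

sample D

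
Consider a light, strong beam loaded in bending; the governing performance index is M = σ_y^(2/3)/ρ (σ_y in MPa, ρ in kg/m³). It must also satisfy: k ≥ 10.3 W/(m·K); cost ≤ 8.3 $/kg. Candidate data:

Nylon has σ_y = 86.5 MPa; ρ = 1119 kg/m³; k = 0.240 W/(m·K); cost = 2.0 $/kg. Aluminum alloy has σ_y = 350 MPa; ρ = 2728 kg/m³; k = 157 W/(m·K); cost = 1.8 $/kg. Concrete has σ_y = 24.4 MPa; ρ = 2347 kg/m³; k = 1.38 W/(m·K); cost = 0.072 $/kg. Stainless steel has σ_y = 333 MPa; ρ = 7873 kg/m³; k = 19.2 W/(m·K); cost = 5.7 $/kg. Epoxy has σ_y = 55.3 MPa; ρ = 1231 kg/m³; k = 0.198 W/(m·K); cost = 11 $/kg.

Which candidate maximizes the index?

aluminum alloy

Screen on constraints: k ≥ 10.3 W/(m·K); cost ≤ 8.3 $/kg. Survivors: aluminum alloy, stainless steel.
Per-candidate index values:
  aluminum alloy: M = 18.2×10⁻³
  stainless steel: M = 6.10×10⁻³
The maximum is for aluminum alloy.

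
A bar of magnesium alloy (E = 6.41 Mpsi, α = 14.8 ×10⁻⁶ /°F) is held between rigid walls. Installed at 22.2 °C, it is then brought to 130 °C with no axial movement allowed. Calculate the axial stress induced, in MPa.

E = 6.41 Mpsi = 44.20 GPa.
α = 14.8×10⁻⁶/°F × 9/5 = 26.6×10⁻⁶/K.
ΔT = 107.8 K. Constrained thermal stress σ = E·α·ΔT = 44.20×10³ MPa × 26.6×10⁻⁶ × 107.8 = 127 MPa (compressive).

127 MPa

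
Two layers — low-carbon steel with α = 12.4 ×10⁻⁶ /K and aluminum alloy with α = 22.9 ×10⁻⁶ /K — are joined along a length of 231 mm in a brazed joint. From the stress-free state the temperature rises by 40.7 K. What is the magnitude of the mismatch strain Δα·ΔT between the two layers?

4.27×10⁻⁴

Δα = |12.4 − 22.9|×10⁻⁶/K = 10.5×10⁻⁶/K.
Mismatch strain = Δα·ΔT = 10.5×10⁻⁶ × 40.7 = 4.27×10⁻⁴.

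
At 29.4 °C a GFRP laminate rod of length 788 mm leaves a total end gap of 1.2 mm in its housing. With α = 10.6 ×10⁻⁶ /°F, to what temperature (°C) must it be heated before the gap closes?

α = 10.6×10⁻⁶/°F × 9/5 = 19.1×10⁻⁶/K.
α·L₀·ΔT = 1.2 mm ⇒ ΔT = 1.2 / (19.1×10⁻⁶ × 788.0) = 79.81 K.
T = 29.4 + 79.81 = 109.2 °C.

109 °C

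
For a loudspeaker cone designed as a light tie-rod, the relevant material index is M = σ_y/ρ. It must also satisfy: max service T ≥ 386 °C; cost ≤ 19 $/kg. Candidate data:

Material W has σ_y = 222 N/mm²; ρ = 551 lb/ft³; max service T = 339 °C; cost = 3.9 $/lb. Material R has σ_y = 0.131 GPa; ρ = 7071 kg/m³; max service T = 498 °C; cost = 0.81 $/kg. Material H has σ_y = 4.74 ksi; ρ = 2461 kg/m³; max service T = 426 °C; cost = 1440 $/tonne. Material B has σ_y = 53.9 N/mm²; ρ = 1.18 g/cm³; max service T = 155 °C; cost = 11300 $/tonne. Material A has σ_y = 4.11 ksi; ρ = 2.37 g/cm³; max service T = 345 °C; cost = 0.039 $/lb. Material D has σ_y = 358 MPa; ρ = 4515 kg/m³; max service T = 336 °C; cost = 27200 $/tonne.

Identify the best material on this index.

Screen on constraints: max service T ≥ 386 °C; cost ≤ 19 $/kg. Survivors: material R, material H.
In SI units:
  material R: σ_y = 131.0 MPa, ρ = 7071 kg/m³
  material H: σ_y = 32.68 MPa, ρ = 2461 kg/m³
  material R: M = 18.5 kN·m/kg
  material H: M = 13.3 kN·m/kg
Material R has the largest M.

material R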